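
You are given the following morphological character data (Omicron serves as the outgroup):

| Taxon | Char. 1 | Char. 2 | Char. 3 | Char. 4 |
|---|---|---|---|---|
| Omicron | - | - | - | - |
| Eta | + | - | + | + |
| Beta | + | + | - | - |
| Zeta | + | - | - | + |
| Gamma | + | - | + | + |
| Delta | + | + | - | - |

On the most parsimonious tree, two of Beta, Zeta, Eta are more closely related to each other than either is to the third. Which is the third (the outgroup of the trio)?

The outgroup has state '-' for every character, so '+' is the derived state throughout.
Char. 1 (derived state '+') is shared by all ingroup taxa — unites the whole ingroup.
Char. 2 (derived state '+') is shared by Beta and Delta — a synapomorphy uniting that clade.
Only Eta and Gamma show the derived state '+' for Char. 3, supporting them as a clade.
Only Eta, Gamma, and Zeta show the derived state '+' for Char. 4, supporting them as a clade.
Most parsimonious ingroup topology: (((Eta,Gamma),Zeta),(Beta,Delta)).
Zeta and Eta share a more recent common ancestor with each other than either does with Beta, so Beta is the least closely related of the three.

Beta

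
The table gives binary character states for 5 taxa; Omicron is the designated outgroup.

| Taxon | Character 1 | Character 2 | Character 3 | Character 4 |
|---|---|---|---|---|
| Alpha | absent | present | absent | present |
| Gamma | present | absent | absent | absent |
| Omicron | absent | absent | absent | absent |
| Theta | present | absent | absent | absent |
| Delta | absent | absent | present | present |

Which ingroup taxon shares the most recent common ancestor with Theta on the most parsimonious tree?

The outgroup has state 'absent' for every character, so 'present' is the derived state throughout.
Only Gamma and Theta show the derived state 'present' for Character 1, supporting them as a clade.
Character 2 (derived state 'present') is unique to Alpha (autapomorphy; uninformative for grouping).
Character 3: derived state 'present' in Delta only — an autapomorphy, so it tells us nothing about relationships among taxa.
Character 4: derived state 'present' in Alpha and Delta only — synapomorphy for {Alpha, Delta}.
Most parsimonious ingroup topology: ((Theta,Gamma),(Alpha,Delta)).
Theta and Gamma form a cherry on this tree, so they are sister taxa.

Gamma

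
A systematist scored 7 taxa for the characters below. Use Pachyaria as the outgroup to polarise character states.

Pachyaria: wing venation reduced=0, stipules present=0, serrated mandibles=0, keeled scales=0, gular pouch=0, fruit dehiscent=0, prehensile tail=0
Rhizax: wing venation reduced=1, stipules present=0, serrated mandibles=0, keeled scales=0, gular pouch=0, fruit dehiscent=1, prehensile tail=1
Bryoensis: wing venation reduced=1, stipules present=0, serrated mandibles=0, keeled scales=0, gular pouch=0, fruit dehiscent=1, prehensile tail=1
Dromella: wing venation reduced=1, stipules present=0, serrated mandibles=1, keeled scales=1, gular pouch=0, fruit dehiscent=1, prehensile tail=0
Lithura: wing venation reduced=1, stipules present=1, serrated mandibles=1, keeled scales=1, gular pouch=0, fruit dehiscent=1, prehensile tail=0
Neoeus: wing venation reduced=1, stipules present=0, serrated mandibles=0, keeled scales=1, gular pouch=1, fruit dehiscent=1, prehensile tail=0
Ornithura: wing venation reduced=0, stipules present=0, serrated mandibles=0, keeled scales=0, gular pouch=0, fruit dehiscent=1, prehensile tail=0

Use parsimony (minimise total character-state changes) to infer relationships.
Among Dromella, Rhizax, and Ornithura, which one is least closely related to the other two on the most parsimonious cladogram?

The outgroup has state '0' for every character, so '1' is the derived state throughout.
wing venation reduced: derived state '1' in Bryoensis, Dromella, Lithura, Neoeus, and Rhizax only — synapomorphy for {Bryoensis, Dromella, Lithura, Neoeus, Rhizax}.
stipules present (derived state '1') is unique to Lithura (autapomorphy; uninformative for grouping).
serrated mandibles: derived state '1' in Dromella and Lithura only — synapomorphy for {Dromella, Lithura}.
keeled scales: derived state '1' in Dromella, Lithura, and Neoeus only — synapomorphy for {Dromella, Lithura, Neoeus}.
gular pouch (derived state '1') is unique to Neoeus (autapomorphy; uninformative for grouping).
All ingroup taxa share the derived state '1' for fruit dehiscent; it defines the ingroup but does not resolve relationships within it.
prehensile tail: derived state '1' in Bryoensis and Rhizax only — synapomorphy for {Bryoensis, Rhizax}.
Most parsimonious ingroup topology: (((Rhizax,Bryoensis),((Dromella,Lithura),Neoeus)),Ornithura).
Rhizax and Dromella share a more recent common ancestor with each other than either does with Ornithura, so Ornithura is the least closely related of the three.

Ornithura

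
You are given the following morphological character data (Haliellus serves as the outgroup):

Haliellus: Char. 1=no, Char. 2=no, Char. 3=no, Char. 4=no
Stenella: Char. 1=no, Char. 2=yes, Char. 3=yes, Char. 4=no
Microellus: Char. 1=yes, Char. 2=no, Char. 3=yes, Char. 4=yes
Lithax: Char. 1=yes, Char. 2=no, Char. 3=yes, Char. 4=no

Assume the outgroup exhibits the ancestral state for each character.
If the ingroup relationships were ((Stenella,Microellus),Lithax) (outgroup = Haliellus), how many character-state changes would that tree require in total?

5

Map each character onto ((Stenella,Microellus),Lithax) (rooted by Haliellus) and count the minimum state changes it requires (Fitch parsimony):
Char. 1: 2; Char. 2: 1; Char. 3: 1; Char. 4: 1.
Total tree length = 5.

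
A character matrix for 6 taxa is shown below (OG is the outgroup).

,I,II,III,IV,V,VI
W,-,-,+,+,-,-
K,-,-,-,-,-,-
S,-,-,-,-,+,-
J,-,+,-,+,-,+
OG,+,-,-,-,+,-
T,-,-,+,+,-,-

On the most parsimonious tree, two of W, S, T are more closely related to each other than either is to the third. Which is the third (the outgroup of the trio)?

S

Character polarity is set by the outgroup: the derived state is whichever differs from the outgroup's state, so for I, V the derived state is '-', and for the remaining characters it is '+'.
All ingroup taxa share the derived state '-' for I; it defines the ingroup but does not resolve relationships within it.
II: derived state '+' in J only — an autapomorphy, so it tells us nothing about relationships among taxa.
III (derived state '+') is shared by T and W — a synapomorphy uniting that clade.
IV (derived state '+') is shared by J, T, and W — a synapomorphy uniting that clade.
V: derived state '-' in J, K, T, and W only — synapomorphy for {J, K, T, W}.
VI: derived state '+' in J only — an autapomorphy, so it tells us nothing about relationships among taxa.
Most parsimonious ingroup topology: ((((W,T),J),K),S).
T and W share a more recent common ancestor with each other than either does with S, so S is the least closely related of the three.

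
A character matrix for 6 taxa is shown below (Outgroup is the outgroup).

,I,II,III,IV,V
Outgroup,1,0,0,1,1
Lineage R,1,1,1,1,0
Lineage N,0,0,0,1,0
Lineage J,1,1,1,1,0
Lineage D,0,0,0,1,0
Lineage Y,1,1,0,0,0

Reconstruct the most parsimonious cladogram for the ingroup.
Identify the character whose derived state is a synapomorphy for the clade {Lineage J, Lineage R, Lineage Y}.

Character polarity is set by the outgroup: the derived state is whichever differs from the outgroup's state, so for I, IV, V the derived state is '0', and for the remaining characters it is '1'.
I: derived state '0' in Lineage D and Lineage N only — synapomorphy for {Lineage D, Lineage N}.
II (derived state '1') is shared by Lineage J, Lineage R, and Lineage Y — a synapomorphy uniting that clade.
Only Lineage J and Lineage R show the derived state '1' for III, supporting them as a clade.
IV (derived state '0') is unique to Lineage Y (autapomorphy; uninformative for grouping).
V (derived state '0') is shared by all ingroup taxa — unites the whole ingroup.
Most parsimonious ingroup topology: (((Lineage R,Lineage J),Lineage Y),(Lineage N,Lineage D)).
The clade {Lineage J, Lineage R, Lineage Y} is supported by II: its derived state '1' occurs in exactly those taxa and in no other taxon (including the outgroup).

II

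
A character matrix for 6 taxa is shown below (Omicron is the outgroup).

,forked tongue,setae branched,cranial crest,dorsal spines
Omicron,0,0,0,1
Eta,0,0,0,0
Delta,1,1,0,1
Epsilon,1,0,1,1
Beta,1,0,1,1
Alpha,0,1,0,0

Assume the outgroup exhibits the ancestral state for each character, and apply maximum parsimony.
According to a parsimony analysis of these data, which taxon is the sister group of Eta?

Alpha

Character polarity is set by the outgroup: the derived state is whichever differs from the outgroup's state, so for dorsal spines the derived state is '0', and for the remaining characters it is '1'.
Only Beta, Delta, and Epsilon show the derived state '1' for forked tongue, supporting them as a clade.
setae branched groups Alpha and Delta, which is incompatible with the clades supported by the remaining characters; treating it as convergent (homoplasy) costs fewer steps than any alternative tree.
cranial crest (derived state '1') is shared by Beta and Epsilon — a synapomorphy uniting that clade.
Only Alpha and Eta show the derived state '0' for dorsal spines, supporting them as a clade.
Most parsimonious ingroup topology: ((Eta,Alpha),(Delta,(Epsilon,Beta))).
Eta and Alpha form a cherry on this tree, so they are sister taxa.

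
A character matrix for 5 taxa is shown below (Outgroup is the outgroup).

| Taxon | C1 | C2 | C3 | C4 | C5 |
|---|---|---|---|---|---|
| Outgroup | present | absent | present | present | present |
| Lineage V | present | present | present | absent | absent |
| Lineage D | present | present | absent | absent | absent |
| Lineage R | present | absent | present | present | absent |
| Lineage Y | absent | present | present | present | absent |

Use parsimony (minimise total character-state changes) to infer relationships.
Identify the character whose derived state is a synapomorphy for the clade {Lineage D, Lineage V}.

C4

Character polarity is set by the outgroup: the derived state is whichever differs from the outgroup's state, so for C1, C3, C4, C5 the derived state is 'absent', and for the remaining characters it is 'present'.
C1: derived state 'absent' in Lineage Y only — an autapomorphy, so it tells us nothing about relationships among taxa.
C2: derived state 'present' in Lineage D, Lineage V, and Lineage Y only — synapomorphy for {Lineage D, Lineage V, Lineage Y}.
C3: derived state 'absent' in Lineage D only — an autapomorphy, so it tells us nothing about relationships among taxa.
Only Lineage D and Lineage V show the derived state 'absent' for C4, supporting them as a clade.
All ingroup taxa share the derived state 'absent' for C5; it defines the ingroup but does not resolve relationships within it.
Most parsimonious ingroup topology: (((Lineage V,Lineage D),Lineage Y),Lineage R).
The clade {Lineage D, Lineage V} is supported by C4: its derived state 'absent' occurs in exactly those taxa and in no other taxon (including the outgroup).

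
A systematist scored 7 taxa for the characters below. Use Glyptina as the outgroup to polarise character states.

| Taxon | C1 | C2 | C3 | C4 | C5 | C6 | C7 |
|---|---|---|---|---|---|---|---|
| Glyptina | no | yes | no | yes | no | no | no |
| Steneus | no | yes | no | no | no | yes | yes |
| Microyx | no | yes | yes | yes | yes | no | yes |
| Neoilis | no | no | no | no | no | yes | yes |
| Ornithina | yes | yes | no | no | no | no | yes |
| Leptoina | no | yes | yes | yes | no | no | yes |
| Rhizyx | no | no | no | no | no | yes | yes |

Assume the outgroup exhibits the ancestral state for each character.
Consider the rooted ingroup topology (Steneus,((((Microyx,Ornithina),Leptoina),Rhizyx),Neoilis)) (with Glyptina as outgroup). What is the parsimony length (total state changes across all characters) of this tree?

Map each character onto (Steneus,((((Microyx,Ornithina),Leptoina),Rhizyx),Neoilis)) (rooted by Glyptina) and count the minimum state changes it requires (Fitch parsimony):
C1: 1; C2: 2; C3: 2; C4: 3; C5: 1; C6: 2; C7: 1.
Total tree length = 12.

12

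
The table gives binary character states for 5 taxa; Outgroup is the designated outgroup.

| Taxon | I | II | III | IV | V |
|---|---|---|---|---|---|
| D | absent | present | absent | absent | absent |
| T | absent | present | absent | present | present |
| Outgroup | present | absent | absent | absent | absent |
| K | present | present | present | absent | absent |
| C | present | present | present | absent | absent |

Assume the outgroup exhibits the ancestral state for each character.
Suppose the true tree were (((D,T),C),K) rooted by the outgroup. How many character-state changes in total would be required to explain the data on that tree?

Map each character onto (((D,T),C),K) (rooted by Outgroup) and count the minimum state changes it requires (Fitch parsimony):
I: 1; II: 1; III: 2; IV: 1; V: 1.
Total tree length = 6.

6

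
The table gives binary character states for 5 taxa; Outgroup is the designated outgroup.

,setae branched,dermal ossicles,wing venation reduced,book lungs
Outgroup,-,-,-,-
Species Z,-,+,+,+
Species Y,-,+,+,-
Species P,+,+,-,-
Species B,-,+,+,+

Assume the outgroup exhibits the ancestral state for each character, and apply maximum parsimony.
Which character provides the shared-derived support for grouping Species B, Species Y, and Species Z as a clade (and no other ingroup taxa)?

The outgroup has state '-' for every character, so '+' is the derived state throughout.
setae branched (derived state '+') is unique to Species P (autapomorphy; uninformative for grouping).
All ingroup taxa share the derived state '+' for dermal ossicles; it defines the ingroup but does not resolve relationships within it.
wing venation reduced: derived state '+' in Species B, Species Y, and Species Z only — synapomorphy for {Species B, Species Y, Species Z}.
book lungs (derived state '+') is shared by Species B and Species Z — a synapomorphy uniting that clade.
Most parsimonious ingroup topology: (((Species Z,Species B),Species Y),Species P).
The clade {Species B, Species Y, Species Z} is supported by wing venation reduced: its derived state '+' occurs in exactly those taxa and in no other taxon (including the outgroup).

wing venation reduced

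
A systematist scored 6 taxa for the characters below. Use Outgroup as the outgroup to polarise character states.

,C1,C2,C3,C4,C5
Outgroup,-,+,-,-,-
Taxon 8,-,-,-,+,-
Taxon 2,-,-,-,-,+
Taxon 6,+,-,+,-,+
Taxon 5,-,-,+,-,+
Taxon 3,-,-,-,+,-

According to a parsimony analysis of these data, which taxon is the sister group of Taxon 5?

Character polarity is set by the outgroup: the derived state is whichever differs from the outgroup's state, so for C2 the derived state is '-', and for the remaining characters it is '+'.
C1: derived state '+' in Taxon 6 only — an autapomorphy, so it tells us nothing about relationships among taxa.
All ingroup taxa share the derived state '-' for C2; it defines the ingroup but does not resolve relationships within it.
C3: derived state '+' in Taxon 5 and Taxon 6 only — synapomorphy for {Taxon 5, Taxon 6}.
C4: derived state '+' in Taxon 3 and Taxon 8 only — synapomorphy for {Taxon 3, Taxon 8}.
C5: derived state '+' in Taxon 2, Taxon 5, and Taxon 6 only — synapomorphy for {Taxon 2, Taxon 5, Taxon 6}.
Most parsimonious ingroup topology: ((Taxon 8,Taxon 3),(Taxon 2,(Taxon 6,Taxon 5))).
Taxon 5 and Taxon 6 form a cherry on this tree, so they are sister taxa.

Taxon 6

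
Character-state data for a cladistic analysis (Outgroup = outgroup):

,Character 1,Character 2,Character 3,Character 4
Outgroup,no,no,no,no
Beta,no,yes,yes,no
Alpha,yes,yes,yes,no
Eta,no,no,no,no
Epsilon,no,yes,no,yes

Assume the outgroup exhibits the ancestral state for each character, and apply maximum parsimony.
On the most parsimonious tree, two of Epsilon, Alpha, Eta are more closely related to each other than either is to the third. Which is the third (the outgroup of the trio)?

The outgroup has state 'no' for every character, so 'yes' is the derived state throughout.
Character 1 (derived state 'yes') is unique to Alpha (autapomorphy; uninformative for grouping).
Only Alpha, Beta, and Epsilon show the derived state 'yes' for Character 2, supporting them as a clade.
Character 3 (derived state 'yes') is shared by Alpha and Beta — a synapomorphy uniting that clade.
Character 4 (derived state 'yes') is unique to Epsilon (autapomorphy; uninformative for grouping).
Most parsimonious ingroup topology: (((Beta,Alpha),Epsilon),Eta).
Epsilon and Alpha share a more recent common ancestor with each other than either does with Eta, so Eta is the least closely related of the three.

Eta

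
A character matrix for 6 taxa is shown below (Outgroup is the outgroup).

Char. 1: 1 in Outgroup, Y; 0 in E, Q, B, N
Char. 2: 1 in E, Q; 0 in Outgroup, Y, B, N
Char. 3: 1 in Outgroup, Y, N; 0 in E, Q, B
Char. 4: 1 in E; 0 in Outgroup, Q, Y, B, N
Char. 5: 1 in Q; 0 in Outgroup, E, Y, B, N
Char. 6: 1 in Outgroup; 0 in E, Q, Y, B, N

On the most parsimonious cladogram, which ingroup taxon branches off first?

Y

Character polarity is set by the outgroup: the derived state is whichever differs from the outgroup's state, so for Char. 1, Char. 3, Char. 6 the derived state is '0', and for the remaining characters it is '1'.
Char. 1 (derived state '0') is shared by B, E, N, and Q — a synapomorphy uniting that clade.
Char. 2 (derived state '1') is shared by E and Q — a synapomorphy uniting that clade.
Char. 3: derived state '0' in B, E, and Q only — synapomorphy for {B, E, Q}.
Char. 4 (derived state '1') is unique to E (autapomorphy; uninformative for grouping).
Char. 5 (derived state '1') is unique to Q (autapomorphy; uninformative for grouping).
All ingroup taxa share the derived state '0' for Char. 6; it defines the ingroup but does not resolve relationships within it.
Most parsimonious ingroup topology: ((((E,Q),B),N),Y).
Y is sister to the clade containing all other ingroup taxa, so it is the earliest-diverging (most basal) ingroup lineage.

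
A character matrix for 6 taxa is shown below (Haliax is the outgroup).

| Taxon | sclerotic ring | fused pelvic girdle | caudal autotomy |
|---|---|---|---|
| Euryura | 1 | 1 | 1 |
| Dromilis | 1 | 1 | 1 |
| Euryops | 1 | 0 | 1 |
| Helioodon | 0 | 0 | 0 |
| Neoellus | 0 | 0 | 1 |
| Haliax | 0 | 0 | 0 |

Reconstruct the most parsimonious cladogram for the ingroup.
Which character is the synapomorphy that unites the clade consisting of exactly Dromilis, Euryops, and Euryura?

The outgroup has state '0' for every character, so '1' is the derived state throughout.
Only Dromilis, Euryops, and Euryura show the derived state '1' for sclerotic ring, supporting them as a clade.
fused pelvic girdle: derived state '1' in Dromilis and Euryura only — synapomorphy for {Dromilis, Euryura}.
caudal autotomy: derived state '1' in Dromilis, Euryops, Euryura, and Neoellus only — synapomorphy for {Dromilis, Euryops, Euryura, Neoellus}.
Most parsimonious ingroup topology: (((Euryops,(Euryura,Dromilis)),Neoellus),Helioodon).
The clade {Dromilis, Euryops, Euryura} is supported by sclerotic ring: its derived state '1' occurs in exactly those taxa and in no other taxon (including the outgroup).

sclerotic ring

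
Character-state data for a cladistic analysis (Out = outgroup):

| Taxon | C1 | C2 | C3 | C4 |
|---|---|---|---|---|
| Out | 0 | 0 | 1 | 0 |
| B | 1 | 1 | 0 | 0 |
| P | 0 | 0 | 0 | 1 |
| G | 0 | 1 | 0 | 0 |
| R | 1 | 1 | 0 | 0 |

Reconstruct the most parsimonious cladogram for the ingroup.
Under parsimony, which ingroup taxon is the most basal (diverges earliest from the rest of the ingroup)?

P

Character polarity is set by the outgroup: the derived state is whichever differs from the outgroup's state, so for C3 the derived state is '0', and for the remaining characters it is '1'.
C1: derived state '1' in B and R only — synapomorphy for {B, R}.
C2: derived state '1' in B, G, and R only — synapomorphy for {B, G, R}.
All ingroup taxa share the derived state '0' for C3; it defines the ingroup but does not resolve relationships within it.
C4: derived state '1' in P only — an autapomorphy, so it tells us nothing about relationships among taxa.
Most parsimonious ingroup topology: (((B,R),G),P).
P is sister to the clade containing all other ingroup taxa, so it is the earliest-diverging (most basal) ingroup lineage.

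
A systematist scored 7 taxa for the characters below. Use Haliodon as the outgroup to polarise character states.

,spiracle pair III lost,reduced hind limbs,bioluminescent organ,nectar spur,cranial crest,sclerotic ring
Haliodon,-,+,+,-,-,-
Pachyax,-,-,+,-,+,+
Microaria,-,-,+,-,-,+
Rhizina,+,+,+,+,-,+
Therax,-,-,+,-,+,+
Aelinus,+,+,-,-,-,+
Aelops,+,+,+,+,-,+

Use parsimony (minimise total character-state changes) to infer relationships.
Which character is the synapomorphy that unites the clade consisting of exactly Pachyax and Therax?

Character polarity is set by the outgroup: the derived state is whichever differs from the outgroup's state, so for reduced hind limbs, bioluminescent organ the derived state is '-', and for the remaining characters it is '+'.
spiracle pair III lost: derived state '+' in Aelinus, Aelops, and Rhizina only — synapomorphy for {Aelinus, Aelops, Rhizina}.
Only Microaria, Pachyax, and Therax show the derived state '-' for reduced hind limbs, supporting them as a clade.
bioluminescent organ: derived state '-' in Aelinus only — an autapomorphy, so it tells us nothing about relationships among taxa.
nectar spur: derived state '+' in Aelops and Rhizina only — synapomorphy for {Aelops, Rhizina}.
Only Pachyax and Therax show the derived state '+' for cranial crest, supporting them as a clade.
sclerotic ring (derived state '+') is shared by all ingroup taxa — unites the whole ingroup.
Most parsimonious ingroup topology: (((Pachyax,Therax),Microaria),((Rhizina,Aelops),Aelinus)).
The clade {Pachyax, Therax} is supported by cranial crest: its derived state '+' occurs in exactly those taxa and in no other taxon (including the outgroup).

cranial crest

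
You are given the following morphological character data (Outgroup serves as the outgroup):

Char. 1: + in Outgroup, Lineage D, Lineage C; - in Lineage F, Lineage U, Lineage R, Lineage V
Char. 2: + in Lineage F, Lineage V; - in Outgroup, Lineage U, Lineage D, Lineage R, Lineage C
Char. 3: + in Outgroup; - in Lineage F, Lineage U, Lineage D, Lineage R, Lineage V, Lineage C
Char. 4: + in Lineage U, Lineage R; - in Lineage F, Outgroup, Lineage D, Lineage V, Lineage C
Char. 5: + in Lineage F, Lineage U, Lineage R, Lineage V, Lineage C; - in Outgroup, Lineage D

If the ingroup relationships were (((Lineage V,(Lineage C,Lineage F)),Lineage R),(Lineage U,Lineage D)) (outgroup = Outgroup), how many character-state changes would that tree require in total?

10

Map each character onto (((Lineage V,(Lineage C,Lineage F)),Lineage R),(Lineage U,Lineage D)) (rooted by Outgroup) and count the minimum state changes it requires (Fitch parsimony):
Char. 1: 3; Char. 2: 2; Char. 3: 1; Char. 4: 2; Char. 5: 2.
Total tree length = 10.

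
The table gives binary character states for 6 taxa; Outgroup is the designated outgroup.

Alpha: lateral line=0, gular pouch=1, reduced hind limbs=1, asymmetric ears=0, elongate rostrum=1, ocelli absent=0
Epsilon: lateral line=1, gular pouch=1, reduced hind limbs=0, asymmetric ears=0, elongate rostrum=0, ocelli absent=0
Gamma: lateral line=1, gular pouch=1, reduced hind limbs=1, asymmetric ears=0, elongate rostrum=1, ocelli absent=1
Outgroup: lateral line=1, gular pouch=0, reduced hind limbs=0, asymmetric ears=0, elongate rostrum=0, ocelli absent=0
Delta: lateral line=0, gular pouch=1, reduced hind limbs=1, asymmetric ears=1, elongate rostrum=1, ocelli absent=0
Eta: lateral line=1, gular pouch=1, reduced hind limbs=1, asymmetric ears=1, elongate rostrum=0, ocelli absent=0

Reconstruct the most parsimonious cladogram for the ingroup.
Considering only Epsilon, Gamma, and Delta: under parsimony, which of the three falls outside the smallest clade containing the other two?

Character polarity is set by the outgroup: the derived state is whichever differs from the outgroup's state, so for lateral line the derived state is '0', and for the remaining characters it is '1'.
Only Alpha and Delta show the derived state '0' for lateral line, supporting them as a clade.
gular pouch (derived state '1') is shared by all ingroup taxa — unites the whole ingroup.
reduced hind limbs (derived state '1') is shared by Alpha, Delta, Eta, and Gamma — a synapomorphy uniting that clade.
asymmetric ears groups Delta and Eta, which is incompatible with the clades supported by the remaining characters; treating it as convergent (homoplasy) costs fewer steps than any alternative tree.
Only Alpha, Delta, and Gamma show the derived state '1' for elongate rostrum, supporting them as a clade.
ocelli absent (derived state '1') is unique to Gamma (autapomorphy; uninformative for grouping).
Most parsimonious ingroup topology: ((((Delta,Alpha),Gamma),Eta),Epsilon).
Gamma and Delta share a more recent common ancestor with each other than either does with Epsilon, so Epsilon is the least closely related of the three.

Epsilon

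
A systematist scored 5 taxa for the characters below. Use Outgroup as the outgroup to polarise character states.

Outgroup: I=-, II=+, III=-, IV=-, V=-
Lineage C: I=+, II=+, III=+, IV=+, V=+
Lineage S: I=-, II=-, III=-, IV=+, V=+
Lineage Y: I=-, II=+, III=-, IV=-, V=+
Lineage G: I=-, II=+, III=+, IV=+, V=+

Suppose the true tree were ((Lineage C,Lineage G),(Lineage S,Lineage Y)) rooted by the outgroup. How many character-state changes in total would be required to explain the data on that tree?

Map each character onto ((Lineage C,Lineage G),(Lineage S,Lineage Y)) (rooted by Outgroup) and count the minimum state changes it requires (Fitch parsimony):
I: 1; II: 1; III: 1; IV: 2; V: 1.
Total tree length = 6.

6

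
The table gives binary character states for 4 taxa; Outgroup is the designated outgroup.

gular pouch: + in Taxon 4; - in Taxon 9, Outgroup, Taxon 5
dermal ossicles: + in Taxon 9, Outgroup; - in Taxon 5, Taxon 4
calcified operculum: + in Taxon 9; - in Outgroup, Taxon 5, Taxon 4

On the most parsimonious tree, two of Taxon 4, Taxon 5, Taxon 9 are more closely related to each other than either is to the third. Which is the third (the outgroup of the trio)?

Taxon 9

Character polarity is set by the outgroup: the derived state is whichever differs from the outgroup's state, so for dermal ossicles the derived state is '-', and for the remaining characters it is '+'.
gular pouch (derived state '+') is unique to Taxon 4 (autapomorphy; uninformative for grouping).
dermal ossicles: derived state '-' in Taxon 4 and Taxon 5 only — synapomorphy for {Taxon 4, Taxon 5}.
calcified operculum (derived state '+') is unique to Taxon 9 (autapomorphy; uninformative for grouping).
Most parsimonious ingroup topology: (Taxon 9,(Taxon 4,Taxon 5)).
Taxon 4 and Taxon 5 share a more recent common ancestor with each other than either does with Taxon 9, so Taxon 9 is the least closely related of the three.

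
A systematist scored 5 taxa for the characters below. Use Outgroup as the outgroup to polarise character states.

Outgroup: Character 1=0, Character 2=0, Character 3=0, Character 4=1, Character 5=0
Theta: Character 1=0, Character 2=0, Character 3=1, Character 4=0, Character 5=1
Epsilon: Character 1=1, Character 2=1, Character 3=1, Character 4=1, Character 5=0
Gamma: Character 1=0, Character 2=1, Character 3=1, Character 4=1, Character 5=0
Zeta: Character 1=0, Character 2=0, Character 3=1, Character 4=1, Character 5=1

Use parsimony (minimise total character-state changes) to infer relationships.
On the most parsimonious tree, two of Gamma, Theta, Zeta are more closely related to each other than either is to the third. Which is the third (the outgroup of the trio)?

Gamma

Character polarity is set by the outgroup: the derived state is whichever differs from the outgroup's state, so for Character 4 the derived state is '0', and for the remaining characters it is '1'.
Character 1 (derived state '1') is unique to Epsilon (autapomorphy; uninformative for grouping).
Only Epsilon and Gamma show the derived state '1' for Character 2, supporting them as a clade.
Character 3 (derived state '1') is shared by all ingroup taxa — unites the whole ingroup.
Character 4: derived state '0' in Theta only — an autapomorphy, so it tells us nothing about relationships among taxa.
Only Theta and Zeta show the derived state '1' for Character 5, supporting them as a clade.
Most parsimonious ingroup topology: ((Theta,Zeta),(Epsilon,Gamma)).
Theta and Zeta share a more recent common ancestor with each other than either does with Gamma, so Gamma is the least closely related of the three.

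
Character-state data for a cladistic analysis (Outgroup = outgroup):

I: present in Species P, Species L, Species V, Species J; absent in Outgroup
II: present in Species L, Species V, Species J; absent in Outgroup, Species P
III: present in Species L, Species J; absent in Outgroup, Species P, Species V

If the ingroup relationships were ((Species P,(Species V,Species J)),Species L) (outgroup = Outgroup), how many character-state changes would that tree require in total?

Map each character onto ((Species P,(Species V,Species J)),Species L) (rooted by Outgroup) and count the minimum state changes it requires (Fitch parsimony):
I: 1; II: 2; III: 2.
Total tree length = 5.

5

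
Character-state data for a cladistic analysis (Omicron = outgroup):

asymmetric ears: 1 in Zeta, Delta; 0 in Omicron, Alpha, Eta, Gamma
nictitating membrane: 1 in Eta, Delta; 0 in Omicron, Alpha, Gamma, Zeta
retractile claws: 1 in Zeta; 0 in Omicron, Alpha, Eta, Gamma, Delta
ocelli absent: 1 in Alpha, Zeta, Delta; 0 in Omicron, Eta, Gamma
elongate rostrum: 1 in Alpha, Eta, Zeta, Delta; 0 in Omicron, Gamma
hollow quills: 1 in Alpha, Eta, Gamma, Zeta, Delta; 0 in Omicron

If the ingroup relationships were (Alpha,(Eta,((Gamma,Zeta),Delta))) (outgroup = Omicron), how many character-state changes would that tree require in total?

11

Map each character onto (Alpha,(Eta,((Gamma,Zeta),Delta))) (rooted by Omicron) and count the minimum state changes it requires (Fitch parsimony):
asymmetric ears: 2; nictitating membrane: 2; retractile claws: 1; ocelli absent: 3; elongate rostrum: 2; hollow quills: 1.
Total tree length = 11.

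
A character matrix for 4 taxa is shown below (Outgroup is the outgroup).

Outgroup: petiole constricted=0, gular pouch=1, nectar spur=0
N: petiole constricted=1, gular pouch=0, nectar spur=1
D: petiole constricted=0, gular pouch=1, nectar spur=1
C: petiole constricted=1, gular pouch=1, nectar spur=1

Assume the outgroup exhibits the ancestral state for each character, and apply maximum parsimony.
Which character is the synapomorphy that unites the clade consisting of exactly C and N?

Character polarity is set by the outgroup: the derived state is whichever differs from the outgroup's state, so for gular pouch the derived state is '0', and for the remaining characters it is '1'.
Only C and N show the derived state '1' for petiole constricted, supporting them as a clade.
gular pouch (derived state '0') is unique to N (autapomorphy; uninformative for grouping).
All ingroup taxa share the derived state '1' for nectar spur; it defines the ingroup but does not resolve relationships within it.
Most parsimonious ingroup topology: ((N,C),D).
The clade {C, N} is supported by petiole constricted: its derived state '1' occurs in exactly those taxa and in no other taxon (including the outgroup).

petiole constricted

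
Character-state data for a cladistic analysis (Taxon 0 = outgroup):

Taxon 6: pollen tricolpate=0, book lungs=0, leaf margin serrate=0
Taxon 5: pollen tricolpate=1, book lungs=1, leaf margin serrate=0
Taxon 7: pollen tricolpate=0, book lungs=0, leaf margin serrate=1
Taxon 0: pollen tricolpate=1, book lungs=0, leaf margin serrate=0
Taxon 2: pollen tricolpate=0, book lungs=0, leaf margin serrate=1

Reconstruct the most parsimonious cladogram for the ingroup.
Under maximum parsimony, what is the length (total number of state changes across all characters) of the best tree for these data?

Character polarity is set by the outgroup: the derived state is whichever differs from the outgroup's state, so for pollen tricolpate the derived state is '0', and for the remaining characters it is '1'.
pollen tricolpate: derived state '0' in Taxon 2, Taxon 6, and Taxon 7 only — synapomorphy for {Taxon 2, Taxon 6, Taxon 7}.
book lungs: derived state '1' in Taxon 5 only — an autapomorphy, so it tells us nothing about relationships among taxa.
leaf margin serrate (derived state '1') is shared by Taxon 2 and Taxon 7 — a synapomorphy uniting that clade.
Most parsimonious ingroup topology: (Taxon 5,(Taxon 6,(Taxon 2,Taxon 7))).
Changes per character on this tree: pollen tricolpate: 1; book lungs: 1; leaf margin serrate: 1.
Total = 3.

3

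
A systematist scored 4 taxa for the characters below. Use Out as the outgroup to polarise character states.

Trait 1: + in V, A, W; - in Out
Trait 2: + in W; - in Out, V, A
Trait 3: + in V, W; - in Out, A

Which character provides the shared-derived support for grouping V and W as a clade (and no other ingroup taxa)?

The outgroup has state '-' for every character, so '+' is the derived state throughout.
All ingroup taxa share the derived state '+' for Trait 1; it defines the ingroup but does not resolve relationships within it.
Trait 2: derived state '+' in W only — an autapomorphy, so it tells us nothing about relationships among taxa.
Trait 3 (derived state '+') is shared by V and W — a synapomorphy uniting that clade.
Most parsimonious ingroup topology: ((W,V),A).
The clade {V, W} is supported by Trait 3: its derived state '+' occurs in exactly those taxa and in no other taxon (including the outgroup).

Trait 3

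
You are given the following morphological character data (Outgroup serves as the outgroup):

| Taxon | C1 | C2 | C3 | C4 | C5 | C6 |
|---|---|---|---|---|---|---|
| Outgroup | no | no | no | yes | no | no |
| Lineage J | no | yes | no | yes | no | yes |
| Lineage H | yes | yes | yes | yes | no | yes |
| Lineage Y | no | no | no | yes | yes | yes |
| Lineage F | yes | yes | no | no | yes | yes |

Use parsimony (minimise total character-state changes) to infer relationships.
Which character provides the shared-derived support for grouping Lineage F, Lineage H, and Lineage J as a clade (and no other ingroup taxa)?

C2

Character polarity is set by the outgroup: the derived state is whichever differs from the outgroup's state, so for C4 the derived state is 'no', and for the remaining characters it is 'yes'.
C1 (derived state 'yes') is shared by Lineage F and Lineage H — a synapomorphy uniting that clade.
Only Lineage F, Lineage H, and Lineage J show the derived state 'yes' for C2, supporting them as a clade.
C3: derived state 'yes' in Lineage H only — an autapomorphy, so it tells us nothing about relationships among taxa.
C4 (derived state 'no') is unique to Lineage F (autapomorphy; uninformative for grouping).
C5 (state 'yes') occurs in Lineage F and Lineage Y but conflicts with the nesting implied by the other characters — most parsimoniously interpreted as homoplasy.
C6 (derived state 'yes') is shared by all ingroup taxa — unites the whole ingroup.
Most parsimonious ingroup topology: ((Lineage J,(Lineage H,Lineage F)),Lineage Y).
The clade {Lineage F, Lineage H, Lineage J} is supported by C2: its derived state 'yes' occurs in exactly those taxa and in no other taxon (including the outgroup).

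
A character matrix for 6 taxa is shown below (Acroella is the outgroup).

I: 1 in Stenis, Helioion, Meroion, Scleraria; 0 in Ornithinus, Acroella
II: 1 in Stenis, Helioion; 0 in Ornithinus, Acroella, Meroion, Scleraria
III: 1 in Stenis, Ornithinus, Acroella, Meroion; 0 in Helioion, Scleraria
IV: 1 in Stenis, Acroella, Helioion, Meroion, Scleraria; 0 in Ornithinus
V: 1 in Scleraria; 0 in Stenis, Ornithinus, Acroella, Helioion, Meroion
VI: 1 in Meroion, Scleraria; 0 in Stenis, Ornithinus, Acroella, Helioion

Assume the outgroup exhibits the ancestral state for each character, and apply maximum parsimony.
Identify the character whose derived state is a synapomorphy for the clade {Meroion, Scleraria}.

Character polarity is set by the outgroup: the derived state is whichever differs from the outgroup's state, so for III, IV the derived state is '0', and for the remaining characters it is '1'.
Only Helioion, Meroion, Scleraria, and Stenis show the derived state '1' for I, supporting them as a clade.
II (derived state '1') is shared by Helioion and Stenis — a synapomorphy uniting that clade.
III (state '0') occurs in Helioion and Scleraria but conflicts with the nesting implied by the other characters — most parsimoniously interpreted as homoplasy.
IV (derived state '0') is unique to Ornithinus (autapomorphy; uninformative for grouping).
V (derived state '1') is unique to Scleraria (autapomorphy; uninformative for grouping).
Only Meroion and Scleraria show the derived state '1' for VI, supporting them as a clade.
Most parsimonious ingroup topology: (Ornithinus,((Stenis,Helioion),(Scleraria,Meroion))).
The clade {Meroion, Scleraria} is supported by VI: its derived state '1' occurs in exactly those taxa and in no other taxon (including the outgroup).

VI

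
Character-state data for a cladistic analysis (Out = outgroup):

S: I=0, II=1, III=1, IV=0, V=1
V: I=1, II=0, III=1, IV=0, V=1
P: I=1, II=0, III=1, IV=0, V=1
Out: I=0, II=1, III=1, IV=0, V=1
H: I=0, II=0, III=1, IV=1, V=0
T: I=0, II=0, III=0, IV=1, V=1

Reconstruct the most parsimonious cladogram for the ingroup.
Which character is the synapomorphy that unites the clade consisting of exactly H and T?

Character polarity is set by the outgroup: the derived state is whichever differs from the outgroup's state, so for II, III, V the derived state is '0', and for the remaining characters it is '1'.
I (derived state '1') is shared by P and V — a synapomorphy uniting that clade.
II (derived state '0') is shared by H, P, T, and V — a synapomorphy uniting that clade.
III (derived state '0') is unique to T (autapomorphy; uninformative for grouping).
IV: derived state '1' in H and T only — synapomorphy for {H, T}.
V: derived state '0' in H only — an autapomorphy, so it tells us nothing about relationships among taxa.
Most parsimonious ingroup topology: (((V,P),(H,T)),S).
The clade {H, T} is supported by IV: its derived state '1' occurs in exactly those taxa and in no other taxon (including the outgroup).

IV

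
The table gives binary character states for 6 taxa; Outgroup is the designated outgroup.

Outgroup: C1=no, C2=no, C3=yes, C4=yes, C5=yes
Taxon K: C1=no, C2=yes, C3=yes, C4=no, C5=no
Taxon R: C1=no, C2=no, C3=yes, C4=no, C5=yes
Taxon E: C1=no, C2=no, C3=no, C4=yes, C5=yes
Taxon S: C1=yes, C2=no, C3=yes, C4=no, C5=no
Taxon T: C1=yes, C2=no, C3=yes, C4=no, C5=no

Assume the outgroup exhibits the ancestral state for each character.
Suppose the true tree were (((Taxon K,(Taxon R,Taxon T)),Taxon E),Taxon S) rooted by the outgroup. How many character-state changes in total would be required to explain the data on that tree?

Map each character onto (((Taxon K,(Taxon R,Taxon T)),Taxon E),Taxon S) (rooted by Outgroup) and count the minimum state changes it requires (Fitch parsimony):
C1: 2; C2: 1; C3: 1; C4: 2; C5: 3.
Total tree length = 9.

9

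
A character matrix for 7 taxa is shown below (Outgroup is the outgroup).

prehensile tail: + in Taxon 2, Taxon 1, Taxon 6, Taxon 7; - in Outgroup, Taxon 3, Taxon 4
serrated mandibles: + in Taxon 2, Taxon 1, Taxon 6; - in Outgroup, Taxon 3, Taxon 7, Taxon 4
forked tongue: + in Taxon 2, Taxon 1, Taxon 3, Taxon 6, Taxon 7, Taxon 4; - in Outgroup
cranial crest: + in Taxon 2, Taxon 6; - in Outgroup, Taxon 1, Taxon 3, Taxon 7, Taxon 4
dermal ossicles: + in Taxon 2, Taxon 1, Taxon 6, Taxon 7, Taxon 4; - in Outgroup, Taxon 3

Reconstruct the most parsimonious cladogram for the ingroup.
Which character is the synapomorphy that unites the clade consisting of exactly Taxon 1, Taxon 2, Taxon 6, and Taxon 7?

prehensile tail

The outgroup has state '-' for every character, so '+' is the derived state throughout.
Only Taxon 1, Taxon 2, Taxon 6, and Taxon 7 show the derived state '+' for prehensile tail, supporting them as a clade.
serrated mandibles (derived state '+') is shared by Taxon 1, Taxon 2, and Taxon 6 — a synapomorphy uniting that clade.
All ingroup taxa share the derived state '+' for forked tongue; it defines the ingroup but does not resolve relationships within it.
Only Taxon 2 and Taxon 6 show the derived state '+' for cranial crest, supporting them as a clade.
Only Taxon 1, Taxon 2, Taxon 4, Taxon 6, and Taxon 7 show the derived state '+' for dermal ossicles, supporting them as a clade.
Most parsimonious ingroup topology: (((((Taxon 2,Taxon 6),Taxon 1),Taxon 7),Taxon 4),Taxon 3).
The clade {Taxon 1, Taxon 2, Taxon 6, Taxon 7} is supported by prehensile tail: its derived state '+' occurs in exactly those taxa and in no other taxon (including the outgroup).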